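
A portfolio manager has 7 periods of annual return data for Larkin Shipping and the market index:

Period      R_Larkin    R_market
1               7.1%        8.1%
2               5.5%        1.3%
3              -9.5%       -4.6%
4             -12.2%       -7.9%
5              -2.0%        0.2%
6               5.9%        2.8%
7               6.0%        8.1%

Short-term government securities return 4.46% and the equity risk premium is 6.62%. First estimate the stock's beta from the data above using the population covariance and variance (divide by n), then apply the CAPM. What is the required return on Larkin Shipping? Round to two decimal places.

12.72%

Mean R_i = (7.1 + 5.5 − 9.5 − 12.2 − 2.0 + 5.9 + 6.0) / 7 = 0.1143%
Mean R_m = (8.1 + 1.3 − 4.6 − 7.9 + 0.2 + 2.8 + 8.1) / 7 = 1.1429%
Σ(R_i − R̄_i)(R_m − R̄_m) = 268.5457  ⇒  Cov = 268.5457 / 7 = 38.3637
Σ(R_m − R̄_m)² = 215.2171  ⇒  Var(R_m) = 215.2171 / 7 = 30.7453
β = Cov / Var(R_m) = 38.3637 / 30.7453 = 1.2478
E(R) = R_f + β × MRP = 4.46% + 1.2478 × 6.62% = 12.72%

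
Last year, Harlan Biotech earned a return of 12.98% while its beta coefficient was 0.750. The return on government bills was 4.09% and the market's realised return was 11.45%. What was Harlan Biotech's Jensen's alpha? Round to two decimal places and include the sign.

+3.37%

Market excess return = 11.45% − 4.09% = 7.36%
CAPM benchmark = R_f + β(R_m − R_f) = 4.09% + 0.750 × 7.36% = 9.61000%
α = actual − benchmark = 12.98% − 9.61000% = +3.37%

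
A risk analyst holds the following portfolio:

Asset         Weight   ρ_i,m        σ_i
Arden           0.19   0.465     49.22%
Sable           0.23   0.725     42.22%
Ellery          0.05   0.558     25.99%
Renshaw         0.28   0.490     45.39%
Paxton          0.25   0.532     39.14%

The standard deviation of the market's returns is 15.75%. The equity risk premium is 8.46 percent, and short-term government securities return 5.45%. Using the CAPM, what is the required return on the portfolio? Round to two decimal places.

β_Arden = 0.465 × 49.22% / 15.75% = 1.4532
β_Sable = 0.725 × 42.22% / 15.75% = 1.9435
β_Ellery = 0.558 × 25.99% / 15.75% = 0.9208
β_Renshaw = 0.490 × 45.39% / 15.75% = 1.4121
β_Paxton = 0.532 × 39.14% / 15.75% = 1.3221
β_P = Σ w_i β_i = 0.19×1.4532 + 0.23×1.9435 + 0.05×0.9208 + 0.28×1.4121 + 0.25×1.3221 = 1.4951
E(R_P) = R_f + β_P × MRP = 5.45% + 1.4951 × 8.46% = 18.10%

18.10%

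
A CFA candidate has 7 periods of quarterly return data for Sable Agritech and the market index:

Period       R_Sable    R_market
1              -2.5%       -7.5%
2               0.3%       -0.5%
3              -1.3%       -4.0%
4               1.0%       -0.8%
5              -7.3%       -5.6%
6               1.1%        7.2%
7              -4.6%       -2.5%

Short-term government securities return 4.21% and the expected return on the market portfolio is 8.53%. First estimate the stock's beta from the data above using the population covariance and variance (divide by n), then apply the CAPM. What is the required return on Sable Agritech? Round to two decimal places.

6.03%

Mean R_i = (-2.5 + 0.3 − 1.3 + 1.0 − 7.3 + 1.1 − 4.6) / 7 = -1.9000%
Mean R_m = (-7.5 − 0.5 − 4.0 − 0.8 − 5.6 + 7.2 − 2.5) / 7 = -1.9571%
Σ(R_i − R̄_i)(R_m − R̄_m) = 57.2700  ⇒  Cov = 57.2700 / 7 = 8.1814
Σ(R_m − R̄_m)² = 135.7771  ⇒  Var(R_m) = 135.7771 / 7 = 19.3967
β = Cov / Var(R_m) = 8.1814 / 19.3967 = 0.4218
MRP = 8.53% − 4.21% = 4.32%
E(R) = R_f + β × MRP = 4.21% + 0.4218 × 4.32% = 6.03%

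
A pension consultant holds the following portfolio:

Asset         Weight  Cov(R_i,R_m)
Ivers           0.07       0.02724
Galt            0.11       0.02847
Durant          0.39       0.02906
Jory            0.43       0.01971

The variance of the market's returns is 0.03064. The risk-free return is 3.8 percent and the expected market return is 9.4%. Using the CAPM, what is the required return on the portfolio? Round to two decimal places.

β_Ivers = 0.02724 / 0.03064 = 0.8890
β_Galt = 0.02847 / 0.03064 = 0.9292
β_Durant = 0.02906 / 0.03064 = 0.9484
β_Jory = 0.01971 / 0.03064 = 0.6433
β_P = Σ w_i β_i = 0.07×0.8890 + 0.11×0.9292 + 0.39×0.9484 + 0.43×0.6433 = 0.8109
MRP = 9.4% − 3.8% = 5.60%
E(R_P) = R_f + β_P × MRP = 3.8% + 0.8109 × 5.6% = 8.34%

8.34%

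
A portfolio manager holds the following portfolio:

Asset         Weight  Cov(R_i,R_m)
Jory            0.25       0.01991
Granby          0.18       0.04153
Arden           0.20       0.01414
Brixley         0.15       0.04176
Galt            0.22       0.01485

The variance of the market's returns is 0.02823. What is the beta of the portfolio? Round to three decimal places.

0.879

β_Jory = 0.01991 / 0.02823 = 0.7053
β_Granby = 0.04153 / 0.02823 = 1.4711
β_Arden = 0.01414 / 0.02823 = 0.5009
β_Brixley = 0.04176 / 0.02823 = 1.4793
β_Galt = 0.01485 / 0.02823 = 0.5260
β_P = Σ w_i β_i = 0.25×0.7053 + 0.18×1.4711 + 0.20×0.5009 + 0.15×1.4793 + 0.22×0.5260 = 0.8789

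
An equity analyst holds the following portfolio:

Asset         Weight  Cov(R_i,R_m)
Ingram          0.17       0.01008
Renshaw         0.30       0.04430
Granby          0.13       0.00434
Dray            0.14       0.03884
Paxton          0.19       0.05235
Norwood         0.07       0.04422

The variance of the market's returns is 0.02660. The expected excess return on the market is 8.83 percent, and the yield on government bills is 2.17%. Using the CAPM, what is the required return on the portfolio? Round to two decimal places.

13.47%

β_Ingram = 0.01008 / 0.02660 = 0.3789
β_Renshaw = 0.04430 / 0.02660 = 1.6654
β_Granby = 0.00434 / 0.02660 = 0.1632
β_Dray = 0.03884 / 0.02660 = 1.4602
β_Paxton = 0.05235 / 0.02660 = 1.9680
β_Norwood = 0.04422 / 0.02660 = 1.6624
β_P = Σ w_i β_i = 0.17×0.3789 + 0.30×1.6654 + 0.13×0.1632 + 0.14×1.4602 + 0.19×1.9680 + 0.07×1.6624 = 1.2800
E(R_P) = R_f + β_P × MRP = 2.17% + 1.2800 × 8.83% = 13.47%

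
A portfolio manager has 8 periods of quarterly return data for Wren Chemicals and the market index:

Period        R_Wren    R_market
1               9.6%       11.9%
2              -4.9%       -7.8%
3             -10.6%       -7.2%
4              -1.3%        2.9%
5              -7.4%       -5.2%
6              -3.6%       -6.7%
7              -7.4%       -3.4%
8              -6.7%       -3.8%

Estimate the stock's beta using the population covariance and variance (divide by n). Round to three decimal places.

Mean R_i = (9.6 − 4.9 − 10.6 − 1.3 − 7.4 − 3.6 − 7.4 − 6.7) / 8 = -4.0375%
Mean R_m = (11.9 − 7.8 − 7.2 + 2.9 − 5.2 − 6.7 − 3.4 − 3.8) / 8 = -2.4125%
Σ(R_i − R̄_i)(R_m − R̄_m) = 260.3063  ⇒  Cov = 260.3063 / 8 = 32.5383
Σ(R_m − R̄_m)² = 314.0688  ⇒  Var(R_m) = 314.0688 / 8 = 39.2586
β = Cov / Var(R_m) = 32.5383 / 39.2586 = 0.8288

0.829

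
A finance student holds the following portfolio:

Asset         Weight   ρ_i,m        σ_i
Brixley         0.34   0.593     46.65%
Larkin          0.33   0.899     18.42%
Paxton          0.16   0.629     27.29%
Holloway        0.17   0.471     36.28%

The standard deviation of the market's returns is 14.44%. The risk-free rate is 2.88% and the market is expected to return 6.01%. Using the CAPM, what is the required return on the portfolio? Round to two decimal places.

7.33%

β_Brixley = 0.593 × 46.65% / 14.44% = 1.9158
β_Larkin = 0.899 × 18.42% / 14.44% = 1.1468
β_Paxton = 0.629 × 27.29% / 14.44% = 1.1887
β_Holloway = 0.471 × 36.28% / 14.44% = 1.1834
β_P = Σ w_i β_i = 0.34×1.9158 + 0.33×1.1468 + 0.16×1.1887 + 0.17×1.1834 = 1.4212
MRP = 6.01% − 2.88% = 3.13%
E(R_P) = R_f + β_P × MRP = 2.88% + 1.4212 × 3.13% = 7.33%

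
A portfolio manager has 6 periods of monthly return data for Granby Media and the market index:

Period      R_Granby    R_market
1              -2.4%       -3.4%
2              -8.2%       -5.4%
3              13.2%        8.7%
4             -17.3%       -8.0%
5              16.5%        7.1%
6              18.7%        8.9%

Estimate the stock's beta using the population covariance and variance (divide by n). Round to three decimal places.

1.877

Mean R_i = (-2.4 − 8.2 + 13.2 − 17.3 + 16.5 + 18.7) / 6 = 3.4167%
Mean R_m = (-3.4 − 5.4 + 8.7 − 8.0 + 7.1 + 8.9) / 6 = 1.3167%
Σ(R_i − R̄_i)(R_m − R̄_m) = 562.2683  ⇒  Cov = 562.2683 / 6 = 93.7114
Σ(R_m − R̄_m)² = 299.6283  ⇒  Var(R_m) = 299.6283 / 6 = 49.9381
β = Cov / Var(R_m) = 93.7114 / 49.9381 = 1.8766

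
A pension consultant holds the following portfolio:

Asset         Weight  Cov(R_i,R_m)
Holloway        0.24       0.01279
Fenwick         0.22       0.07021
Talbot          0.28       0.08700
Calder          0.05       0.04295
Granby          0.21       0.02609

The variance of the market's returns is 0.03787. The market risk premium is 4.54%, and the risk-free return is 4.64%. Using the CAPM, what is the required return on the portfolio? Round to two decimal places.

β_Holloway = 0.01279 / 0.03787 = 0.3377
β_Fenwick = 0.07021 / 0.03787 = 1.8540
β_Talbot = 0.08700 / 0.03787 = 2.2973
β_Calder = 0.04295 / 0.03787 = 1.1341
β_Granby = 0.02609 / 0.03787 = 0.6889
β_P = Σ w_i β_i = 0.24×0.3377 + 0.22×1.8540 + 0.28×2.2973 + 0.05×1.1341 + 0.21×0.6889 = 1.3335
E(R_P) = R_f + β_P × MRP = 4.64% + 1.3335 × 4.54% = 10.69%

10.69%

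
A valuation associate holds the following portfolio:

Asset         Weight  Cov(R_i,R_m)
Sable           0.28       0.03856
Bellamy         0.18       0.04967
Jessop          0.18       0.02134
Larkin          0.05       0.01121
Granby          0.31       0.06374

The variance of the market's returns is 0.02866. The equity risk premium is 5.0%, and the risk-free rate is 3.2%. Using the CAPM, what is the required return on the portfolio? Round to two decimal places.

β_Sable = 0.03856 / 0.02866 = 1.3454
β_Bellamy = 0.04967 / 0.02866 = 1.7331
β_Jessop = 0.02134 / 0.02866 = 0.7446
β_Larkin = 0.01121 / 0.02866 = 0.3911
β_Granby = 0.06374 / 0.02866 = 2.2240
β_P = Σ w_i β_i = 0.28×1.3454 + 0.18×1.7331 + 0.18×0.7446 + 0.05×0.3911 + 0.31×2.2240 = 1.5317
E(R_P) = R_f + β_P × MRP = 3.2% + 1.5317 × 5.0% = 10.86%

10.86%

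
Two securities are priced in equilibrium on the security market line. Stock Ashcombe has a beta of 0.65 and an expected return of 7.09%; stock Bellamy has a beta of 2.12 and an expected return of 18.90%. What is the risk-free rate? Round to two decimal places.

1.87%

Both satisfy E(R) = R_f + β·MRP, so the slope of the SML is
MRP = (18.90% − 7.09%) / (2.12 − 0.65) = 11.81% / 1.47 = 8.0340%
R_f = E(R_Ashcombe) − β_Ashcombe·MRP = 7.09% − 0.65 × 8.0340% = 1.8679%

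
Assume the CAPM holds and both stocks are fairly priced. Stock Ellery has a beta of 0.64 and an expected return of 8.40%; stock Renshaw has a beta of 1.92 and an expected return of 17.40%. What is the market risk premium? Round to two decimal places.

7.03%

Both satisfy E(R) = R_f + β·MRP, so the slope of the SML is
MRP = (17.40% − 8.40%) / (1.92 − 0.64) = 9.00% / 1.28 = 7.0313%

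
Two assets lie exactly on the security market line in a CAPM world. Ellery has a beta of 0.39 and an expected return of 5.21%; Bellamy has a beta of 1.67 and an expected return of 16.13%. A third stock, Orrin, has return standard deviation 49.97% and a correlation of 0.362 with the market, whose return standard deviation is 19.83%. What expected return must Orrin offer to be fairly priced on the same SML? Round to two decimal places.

9.67%

MRP = (16.13% − 5.21%) / (1.67 − 0.39) = 8.5313%
R_f = 5.21% − 0.39 × 8.5313% = 1.8828%
β_Orrin = ρ·σ_i/σ_m = 0.362 × 49.97 / 19.83 = 0.9122
E(R_Orrin) = R_f + β × MRP = 1.8828% + 0.9122 × 8.5313% = 9.67%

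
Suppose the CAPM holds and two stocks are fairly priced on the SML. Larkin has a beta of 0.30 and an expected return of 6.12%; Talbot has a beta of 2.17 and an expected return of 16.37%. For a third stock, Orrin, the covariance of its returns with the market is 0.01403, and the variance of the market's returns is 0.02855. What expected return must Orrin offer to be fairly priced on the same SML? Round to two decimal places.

MRP = (16.37% − 6.12%) / (2.17 − 0.30) = 5.4813%
R_f = 6.12% − 0.30 × 5.4813% = 4.4756%
β_Orrin = Cov / Var(R_m) = 0.01403 / 0.02855 = 0.4914
E(R_Orrin) = R_f + β × MRP = 4.4756% + 0.4914 × 5.4813% = 7.17%

7.17%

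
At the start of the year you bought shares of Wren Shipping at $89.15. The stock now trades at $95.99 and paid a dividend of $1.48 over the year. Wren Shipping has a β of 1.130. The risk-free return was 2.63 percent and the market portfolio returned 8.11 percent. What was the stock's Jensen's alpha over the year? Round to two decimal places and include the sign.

+0.51%

Realised HPR = (P1 + D1 − P0) / P0 = (95.99 + 1.48 − 89.15) / 89.15 = 8.32 / 89.15 = 9.3326%
MRP = 8.11% − 2.63% = 5.48%
CAPM required = R_f + β·MRP = 2.63% + 1.130 × 5.48% = 8.82240%
α = realised − required = 9.3326% − 8.82240% = +0.51%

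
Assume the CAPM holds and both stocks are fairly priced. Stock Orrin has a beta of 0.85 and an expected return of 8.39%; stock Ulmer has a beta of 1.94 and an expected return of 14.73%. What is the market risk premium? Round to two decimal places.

Both satisfy E(R) = R_f + β·MRP, so the slope of the SML is
MRP = (14.73% − 8.39%) / (1.94 − 0.85) = 6.34% / 1.09 = 5.8165%

5.82%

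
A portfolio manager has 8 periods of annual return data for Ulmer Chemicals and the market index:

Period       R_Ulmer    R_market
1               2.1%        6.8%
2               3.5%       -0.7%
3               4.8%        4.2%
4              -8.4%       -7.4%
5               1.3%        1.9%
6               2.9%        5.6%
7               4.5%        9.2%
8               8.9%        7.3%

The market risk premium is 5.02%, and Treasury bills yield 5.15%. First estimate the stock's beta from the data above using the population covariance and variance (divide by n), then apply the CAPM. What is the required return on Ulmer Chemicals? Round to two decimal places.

Mean R_i = (2.1 + 3.5 + 4.8 − 8.4 + 1.3 + 2.9 + 4.5 + 8.9) / 8 = 2.4500%
Mean R_m = (6.8 − 0.7 + 4.2 − 7.4 + 1.9 + 5.6 + 9.2 + 7.3) / 8 = 3.3625%
Σ(R_i − R̄_i)(R_m − R̄_m) = 153.3250  ⇒  Cov = 153.3250 / 8 = 19.1656
Σ(R_m − R̄_m)² = 201.5788  ⇒  Var(R_m) = 201.5788 / 8 = 25.1974
β = Cov / Var(R_m) = 19.1656 / 25.1974 = 0.7606
E(R) = R_f + β × MRP = 5.15% + 0.7606 × 5.02% = 8.97%

8.97%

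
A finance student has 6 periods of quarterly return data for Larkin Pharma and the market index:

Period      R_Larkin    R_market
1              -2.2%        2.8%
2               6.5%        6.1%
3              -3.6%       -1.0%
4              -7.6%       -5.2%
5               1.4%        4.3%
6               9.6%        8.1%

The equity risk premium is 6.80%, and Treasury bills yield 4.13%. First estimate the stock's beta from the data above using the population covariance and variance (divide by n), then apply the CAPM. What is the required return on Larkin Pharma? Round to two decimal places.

Mean R_i = (-2.2 + 6.5 − 3.6 − 7.6 + 1.4 + 9.6) / 6 = 0.6833%
Mean R_m = (2.8 + 6.1 − 1.0 − 5.2 + 4.3 + 8.1) / 6 = 2.5167%
Σ(R_i − R̄_i)(R_m − R̄_m) = 150.0717  ⇒  Cov = 150.0717 / 6 = 25.0120
Σ(R_m − R̄_m)² = 119.1883  ⇒  Var(R_m) = 119.1883 / 6 = 19.8647
β = Cov / Var(R_m) = 25.0120 / 19.8647 = 1.2591
E(R) = R_f + β × MRP = 4.13% + 1.2591 × 6.80% = 12.69%

12.69%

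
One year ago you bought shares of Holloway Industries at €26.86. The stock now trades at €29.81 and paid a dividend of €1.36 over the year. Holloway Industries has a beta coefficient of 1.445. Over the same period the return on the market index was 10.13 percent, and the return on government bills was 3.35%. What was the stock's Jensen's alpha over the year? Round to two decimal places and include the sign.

Realised HPR = (P1 + D1 − P0) / P0 = (29.81 + 1.36 − 26.86) / 26.86 = 4.31 / 26.86 = 16.0462%
MRP = 10.13% − 3.35% = 6.78%
CAPM required = R_f + β·MRP = 3.35% + 1.445 × 6.78% = 13.14710%
α = realised − required = 16.0462% − 13.14710% = +2.90%

+2.90%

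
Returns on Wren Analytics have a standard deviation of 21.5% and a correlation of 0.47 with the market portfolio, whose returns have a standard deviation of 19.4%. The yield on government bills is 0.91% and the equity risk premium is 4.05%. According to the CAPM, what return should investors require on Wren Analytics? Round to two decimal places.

3.02%

β = ρ × σ_i / σ_m = 0.47 × 21.5% / 19.4% = 0.5209
E(R) = 0.91% + 0.5209 × 4.05% = 3.02%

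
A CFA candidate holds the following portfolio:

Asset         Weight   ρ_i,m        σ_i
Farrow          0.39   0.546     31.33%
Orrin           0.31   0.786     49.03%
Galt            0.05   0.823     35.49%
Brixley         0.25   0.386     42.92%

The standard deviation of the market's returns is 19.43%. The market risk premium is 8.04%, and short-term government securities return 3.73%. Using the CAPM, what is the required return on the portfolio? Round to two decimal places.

β_Farrow = 0.546 × 31.33% / 19.43% = 0.8804
β_Orrin = 0.786 × 49.03% / 19.43% = 1.9834
β_Galt = 0.823 × 35.49% / 19.43% = 1.5033
β_Brixley = 0.386 × 42.92% / 19.43% = 0.8527
β_P = Σ w_i β_i = 0.39×0.8804 + 0.31×1.9834 + 0.05×1.5033 + 0.25×0.8527 = 1.2466
E(R_P) = R_f + β_P × MRP = 3.73% + 1.2466 × 8.04% = 13.75%

13.75%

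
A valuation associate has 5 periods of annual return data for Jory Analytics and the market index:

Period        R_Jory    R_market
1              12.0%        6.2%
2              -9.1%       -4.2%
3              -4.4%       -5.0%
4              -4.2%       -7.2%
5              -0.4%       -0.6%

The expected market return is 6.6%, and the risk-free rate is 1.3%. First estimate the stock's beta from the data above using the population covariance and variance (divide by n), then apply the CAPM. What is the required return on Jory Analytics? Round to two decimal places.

8.62%

Mean R_i = (12.0 − 9.1 − 4.4 − 4.2 − 0.4) / 5 = -1.2200%
Mean R_m = (6.2 − 4.2 − 5.0 − 7.2 − 0.6) / 5 = -2.1600%
Σ(R_i − R̄_i)(R_m − R̄_m) = 151.9240  ⇒  Cov = 151.9240 / 5 = 30.3848
Σ(R_m − R̄_m)² = 109.9520  ⇒  Var(R_m) = 109.9520 / 5 = 21.9904
β = Cov / Var(R_m) = 30.3848 / 21.9904 = 1.3817
MRP = 6.6% − 1.3% = 5.30%
E(R) = R_f + β × MRP = 1.3% + 1.3817 × 5.3% = 8.62%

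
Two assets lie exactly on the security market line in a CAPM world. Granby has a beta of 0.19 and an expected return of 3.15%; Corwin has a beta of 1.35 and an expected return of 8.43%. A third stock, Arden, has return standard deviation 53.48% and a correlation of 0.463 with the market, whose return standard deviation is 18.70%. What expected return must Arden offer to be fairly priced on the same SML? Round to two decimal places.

8.31%

MRP = (8.43% − 3.15%) / (1.35 − 0.19) = 4.5517%
R_f = 3.15% − 0.19 × 4.5517% = 2.2852%
β_Arden = ρ·σ_i/σ_m = 0.463 × 53.48 / 18.70 = 1.3241
E(R_Arden) = R_f + β × MRP = 2.2852% + 1.3241 × 4.5517% = 8.31%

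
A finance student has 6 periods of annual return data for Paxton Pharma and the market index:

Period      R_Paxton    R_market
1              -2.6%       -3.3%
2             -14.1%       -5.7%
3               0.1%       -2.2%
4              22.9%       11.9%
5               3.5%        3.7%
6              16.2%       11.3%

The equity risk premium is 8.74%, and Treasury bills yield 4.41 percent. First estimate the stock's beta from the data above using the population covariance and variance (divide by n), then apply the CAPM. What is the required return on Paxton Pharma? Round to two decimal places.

19.15%

Mean R_i = (-2.6 − 14.1 + 0.1 + 22.9 + 3.5 + 16.2) / 6 = 4.3333%
Mean R_m = (-3.3 − 5.7 − 2.2 + 11.9 + 3.7 + 11.3) / 6 = 2.6167%
Σ(R_i − R̄_i)(R_m − R̄_m) = 489.2167  ⇒  Cov = 489.2167 / 6 = 81.5361
Σ(R_m − R̄_m)² = 290.1283  ⇒  Var(R_m) = 290.1283 / 6 = 48.3547
β = Cov / Var(R_m) = 81.5361 / 48.3547 = 1.6862
E(R) = R_f + β × MRP = 4.41% + 1.6862 × 8.74% = 19.15%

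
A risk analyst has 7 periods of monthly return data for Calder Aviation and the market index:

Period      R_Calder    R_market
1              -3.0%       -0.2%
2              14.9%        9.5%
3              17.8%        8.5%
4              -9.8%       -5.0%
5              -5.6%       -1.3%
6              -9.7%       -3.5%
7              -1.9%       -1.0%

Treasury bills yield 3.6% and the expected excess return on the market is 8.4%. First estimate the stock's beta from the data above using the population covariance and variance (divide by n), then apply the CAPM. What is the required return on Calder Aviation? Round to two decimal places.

20.05%

Mean R_i = (-3.0 + 14.9 + 17.8 − 9.8 − 5.6 − 9.7 − 1.9) / 7 = 0.3857%
Mean R_m = (-0.2 + 9.5 + 8.5 − 5.0 − 1.3 − 3.5 − 1.0) / 7 = 1.0000%
Σ(R_i − R̄_i)(R_m − R̄_m) = 382.8800  ⇒  Cov = 382.8800 / 7 = 54.6971
Σ(R_m − R̄_m)² = 195.4800  ⇒  Var(R_m) = 195.4800 / 7 = 27.9257
β = Cov / Var(R_m) = 54.6971 / 27.9257 = 1.9587
E(R) = R_f + β × MRP = 3.6% + 1.9587 × 8.4% = 20.05%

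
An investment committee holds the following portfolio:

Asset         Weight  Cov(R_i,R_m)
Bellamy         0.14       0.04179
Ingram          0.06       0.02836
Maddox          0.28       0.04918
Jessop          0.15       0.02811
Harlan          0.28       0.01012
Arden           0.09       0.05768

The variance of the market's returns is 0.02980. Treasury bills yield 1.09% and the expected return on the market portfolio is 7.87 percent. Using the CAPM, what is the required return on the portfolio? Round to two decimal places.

β_Bellamy = 0.04179 / 0.02980 = 1.4023
β_Ingram = 0.02836 / 0.02980 = 0.9517
β_Maddox = 0.04918 / 0.02980 = 1.6503
β_Jessop = 0.02811 / 0.02980 = 0.9433
β_Harlan = 0.01012 / 0.02980 = 0.3396
β_Arden = 0.05768 / 0.02980 = 1.9356
β_P = Σ w_i β_i = 0.14×1.4023 + 0.06×0.9517 + 0.28×1.6503 + 0.15×0.9433 + 0.28×0.3396 + 0.09×1.9356 = 1.1263
MRP = 7.87% − 1.09% = 6.78%
E(R_P) = R_f + β_P × MRP = 1.09% + 1.1263 × 6.78% = 8.73%

8.73%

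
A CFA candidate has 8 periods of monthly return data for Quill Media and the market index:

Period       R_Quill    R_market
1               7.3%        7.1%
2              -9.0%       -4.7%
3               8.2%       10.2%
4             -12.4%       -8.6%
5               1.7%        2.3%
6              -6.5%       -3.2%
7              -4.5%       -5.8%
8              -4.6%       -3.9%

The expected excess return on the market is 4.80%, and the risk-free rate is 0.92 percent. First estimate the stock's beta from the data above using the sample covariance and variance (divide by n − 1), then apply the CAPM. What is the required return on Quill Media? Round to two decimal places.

6.14%

Mean R_i = (7.3 − 9.0 + 8.2 − 12.4 + 1.7 − 6.5 − 4.5 − 4.6) / 8 = -2.4750%
Mean R_m = (7.1 − 4.7 + 10.2 − 8.6 + 2.3 − 3.2 − 5.8 − 3.9) / 8 = -0.8250%
Σ(R_i − R̄_i)(R_m − R̄_m) = 336.8250  ⇒  Cov = 336.8250 / 7 = 48.1179
Σ(R_m − R̄_m)² = 309.4350  ⇒  Var(R_m) = 309.4350 / 7 = 44.2050
β = Cov / Var(R_m) = 48.1179 / 44.2050 = 1.0885
E(R) = R_f + β × MRP = 0.92% + 1.0885 × 4.80% = 6.14%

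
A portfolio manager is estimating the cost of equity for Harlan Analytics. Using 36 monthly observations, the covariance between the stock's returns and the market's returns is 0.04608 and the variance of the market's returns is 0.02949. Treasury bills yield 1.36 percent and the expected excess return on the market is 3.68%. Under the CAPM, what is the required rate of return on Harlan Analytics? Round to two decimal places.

7.11%

β = Cov(R_i, R_m) / Var(R_m) = 0.04608 / 0.02949 = 1.5626
E(R) = R_f + β × MRP = 1.36% + 1.5626 × 3.68% = 7.11%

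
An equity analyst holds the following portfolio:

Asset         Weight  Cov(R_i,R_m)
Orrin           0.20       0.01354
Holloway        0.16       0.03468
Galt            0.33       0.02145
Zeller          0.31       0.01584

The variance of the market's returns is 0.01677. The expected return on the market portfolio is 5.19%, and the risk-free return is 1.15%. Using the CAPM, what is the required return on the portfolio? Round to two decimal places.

6.03%

β_Orrin = 0.01354 / 0.01677 = 0.8074
β_Holloway = 0.03468 / 0.01677 = 2.0680
β_Galt = 0.02145 / 0.01677 = 1.2791
β_Zeller = 0.01584 / 0.01677 = 0.9445
β_P = Σ w_i β_i = 0.20×0.8074 + 0.16×2.0680 + 0.33×1.2791 + 0.31×0.9445 = 1.2073
MRP = 5.19% − 1.15% = 4.04%
E(R_P) = R_f + β_P × MRP = 1.15% + 1.2073 × 4.04% = 6.03%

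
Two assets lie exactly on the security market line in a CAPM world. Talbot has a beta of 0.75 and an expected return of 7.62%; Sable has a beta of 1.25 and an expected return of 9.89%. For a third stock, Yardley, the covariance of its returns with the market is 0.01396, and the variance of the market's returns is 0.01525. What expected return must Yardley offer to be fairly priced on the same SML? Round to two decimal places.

MRP = (9.89% − 7.62%) / (1.25 − 0.75) = 4.5400%
R_f = 7.62% − 0.75 × 4.5400% = 4.2150%
β_Yardley = Cov / Var(R_m) = 0.01396 / 0.01525 = 0.9154
E(R_Yardley) = R_f + β × MRP = 4.2150% + 0.9154 × 4.5400% = 8.37%

8.37%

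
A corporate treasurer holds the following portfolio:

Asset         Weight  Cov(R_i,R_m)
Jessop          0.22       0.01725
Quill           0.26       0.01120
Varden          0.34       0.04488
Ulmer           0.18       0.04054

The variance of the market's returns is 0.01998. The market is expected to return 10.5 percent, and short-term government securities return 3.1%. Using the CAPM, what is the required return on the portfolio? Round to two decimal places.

β_Jessop = 0.01725 / 0.01998 = 0.8634
β_Quill = 0.01120 / 0.01998 = 0.5606
β_Varden = 0.04488 / 0.01998 = 2.2462
β_Ulmer = 0.04054 / 0.01998 = 2.0290
β_P = Σ w_i β_i = 0.22×0.8634 + 0.26×0.5606 + 0.34×2.2462 + 0.18×2.0290 = 1.4646
MRP = 10.5% − 3.1% = 7.40%
E(R_P) = R_f + β_P × MRP = 3.1% + 1.4646 × 7.4% = 13.94%

13.94%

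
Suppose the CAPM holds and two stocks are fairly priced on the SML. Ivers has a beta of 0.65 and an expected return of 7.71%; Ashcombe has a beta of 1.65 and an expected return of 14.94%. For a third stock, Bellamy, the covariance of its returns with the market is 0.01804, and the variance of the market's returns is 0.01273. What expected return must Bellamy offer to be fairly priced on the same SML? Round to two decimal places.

MRP = (14.94% − 7.71%) / (1.65 − 0.65) = 7.2300%
R_f = 7.71% − 0.65 × 7.2300% = 3.0105%
β_Bellamy = Cov / Var(R_m) = 0.01804 / 0.01273 = 1.4171
E(R_Bellamy) = R_f + β × MRP = 3.0105% + 1.4171 × 7.2300% = 13.26%

13.26%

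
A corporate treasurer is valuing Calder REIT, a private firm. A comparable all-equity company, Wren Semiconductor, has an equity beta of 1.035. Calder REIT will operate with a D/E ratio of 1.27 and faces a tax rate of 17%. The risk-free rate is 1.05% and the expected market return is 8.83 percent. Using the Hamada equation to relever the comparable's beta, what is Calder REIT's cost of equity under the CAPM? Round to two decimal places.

β_L = β_U × [1 + (1 − t)(D/E)] = 1.035 × [1 + (1 − 0.17) × 1.27]
    = 1.035 × [1 + 0.83 × 1.27] = 1.035 × 2.0541 = 2.1260
MRP = 8.83% − 1.05% = 7.78%
E(R) = R_f + β_L × MRP = 1.05% + 2.1260 × 7.78% = 17.59%

17.59%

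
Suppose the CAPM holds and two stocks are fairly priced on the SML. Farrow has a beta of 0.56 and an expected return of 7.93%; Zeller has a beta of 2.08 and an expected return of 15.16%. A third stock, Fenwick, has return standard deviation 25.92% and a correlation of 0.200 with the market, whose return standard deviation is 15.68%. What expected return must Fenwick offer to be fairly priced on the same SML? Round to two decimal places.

6.84%

MRP = (15.16% − 7.93%) / (2.08 − 0.56) = 4.7566%
R_f = 7.93% − 0.56 × 4.7566% = 5.2663%
β_Fenwick = ρ·σ_i/σ_m = 0.200 × 25.92 / 15.68 = 0.3306
E(R_Fenwick) = R_f + β × MRP = 5.2663% + 0.3306 × 4.7566% = 6.84%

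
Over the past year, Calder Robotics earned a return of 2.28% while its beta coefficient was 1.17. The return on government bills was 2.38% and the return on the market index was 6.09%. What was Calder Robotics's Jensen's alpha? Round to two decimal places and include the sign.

-4.44%

Market excess return = 6.09% − 2.38% = 3.71%
CAPM benchmark = R_f + β(R_m − R_f) = 2.38% + 1.17 × 3.71% = 6.7207%
α = actual − benchmark = 2.28% − 6.7207% = -4.44%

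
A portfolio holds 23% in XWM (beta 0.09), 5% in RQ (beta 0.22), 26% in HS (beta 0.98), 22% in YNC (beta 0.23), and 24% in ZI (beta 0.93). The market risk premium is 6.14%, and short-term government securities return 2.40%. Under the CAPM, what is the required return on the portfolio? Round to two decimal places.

5.84%

β_P = Σ w_i β_i = 0.23×0.09 + 0.05×0.22 + 0.26×0.98 + 0.22×0.23 + 0.24×0.93 = 0.5603
E(R_P) = R_f + β_P × MRP = 2.40% + 0.5603 × 6.14% = 5.84%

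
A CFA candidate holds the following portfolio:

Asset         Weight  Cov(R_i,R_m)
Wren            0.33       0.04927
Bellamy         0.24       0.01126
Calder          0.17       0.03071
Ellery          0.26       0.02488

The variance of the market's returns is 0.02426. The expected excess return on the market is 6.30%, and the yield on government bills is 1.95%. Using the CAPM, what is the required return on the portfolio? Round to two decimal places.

9.91%

β_Wren = 0.04927 / 0.02426 = 2.0309
β_Bellamy = 0.01126 / 0.02426 = 0.4641
β_Calder = 0.03071 / 0.02426 = 1.2659
β_Ellery = 0.02488 / 0.02426 = 1.0256
β_P = Σ w_i β_i = 0.33×2.0309 + 0.24×0.4641 + 0.17×1.2659 + 0.26×1.0256 = 1.2634
E(R_P) = R_f + β_P × MRP = 1.95% + 1.2634 × 6.30% = 9.91%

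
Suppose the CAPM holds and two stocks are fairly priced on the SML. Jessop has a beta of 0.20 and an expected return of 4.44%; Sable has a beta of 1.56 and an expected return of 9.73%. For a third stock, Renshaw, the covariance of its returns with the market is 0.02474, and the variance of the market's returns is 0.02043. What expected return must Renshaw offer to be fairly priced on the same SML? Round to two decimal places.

8.37%

MRP = (9.73% − 4.44%) / (1.56 − 0.20) = 3.8897%
R_f = 4.44% − 0.20 × 3.8897% = 3.6621%
β_Renshaw = Cov / Var(R_m) = 0.02474 / 0.02043 = 1.2110
E(R_Renshaw) = R_f + β × MRP = 3.6621% + 1.2110 × 3.8897% = 8.37%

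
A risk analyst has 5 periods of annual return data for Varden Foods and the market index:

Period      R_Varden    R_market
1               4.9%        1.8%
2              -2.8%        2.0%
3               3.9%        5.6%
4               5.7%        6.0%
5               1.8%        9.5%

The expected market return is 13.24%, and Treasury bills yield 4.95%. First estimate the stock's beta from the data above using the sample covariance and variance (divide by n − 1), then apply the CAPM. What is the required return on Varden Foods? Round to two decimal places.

Mean R_i = (4.9 − 2.8 + 3.9 + 5.7 + 1.8) / 5 = 2.7000%
Mean R_m = (1.8 + 2.0 + 5.6 + 6.0 + 9.5) / 5 = 4.9800%
Σ(R_i − R̄_i)(R_m − R̄_m) = 9.1300  ⇒  Cov = 9.1300 / 4 = 2.2825
Σ(R_m − R̄_m)² = 40.8480  ⇒  Var(R_m) = 40.8480 / 4 = 10.2120
β = Cov / Var(R_m) = 2.2825 / 10.2120 = 0.2235
MRP = 13.24% − 4.95% = 8.29%
E(R) = R_f + β × MRP = 4.95% + 0.2235 × 8.29% = 6.80%

6.80%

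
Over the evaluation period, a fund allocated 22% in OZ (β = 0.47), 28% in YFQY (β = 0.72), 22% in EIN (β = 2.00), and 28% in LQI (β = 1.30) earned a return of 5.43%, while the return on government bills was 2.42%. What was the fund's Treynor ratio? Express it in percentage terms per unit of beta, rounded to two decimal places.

2.71%

β_P = 0.22×0.47 + 0.28×0.72 + 0.22×2.00 + 0.28×1.30 = 1.1090
Treynor = (R_P − R_f) / β_P = (5.43% − 2.42%) / 1.1090 = 3.01% / 1.1090 = 2.71%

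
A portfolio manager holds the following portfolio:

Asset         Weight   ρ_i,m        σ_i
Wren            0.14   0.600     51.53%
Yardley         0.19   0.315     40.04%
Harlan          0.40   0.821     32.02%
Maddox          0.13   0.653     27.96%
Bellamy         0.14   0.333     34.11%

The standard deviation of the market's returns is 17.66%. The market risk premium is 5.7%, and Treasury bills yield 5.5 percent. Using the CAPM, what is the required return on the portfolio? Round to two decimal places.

12.34%

β_Wren = 0.600 × 51.53% / 17.66% = 1.7507
β_Yardley = 0.315 × 40.04% / 17.66% = 0.7142
β_Harlan = 0.821 × 32.02% / 17.66% = 1.4886
β_Maddox = 0.653 × 27.96% / 17.66% = 1.0339
β_Bellamy = 0.333 × 34.11% / 17.66% = 0.6432
β_P = Σ w_i β_i = 0.14×1.7507 + 0.19×0.7142 + 0.40×1.4886 + 0.13×1.0339 + 0.14×0.6432 = 1.2007
E(R_P) = R_f + β_P × MRP = 5.5% + 1.2007 × 5.7% = 12.34%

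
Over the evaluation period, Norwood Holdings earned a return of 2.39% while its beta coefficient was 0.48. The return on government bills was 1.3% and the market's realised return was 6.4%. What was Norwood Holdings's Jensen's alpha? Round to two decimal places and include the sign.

Market excess return = 6.4% − 1.3% = 5.10%
CAPM benchmark = R_f + β(R_m − R_f) = 1.3% + 0.48 × 5.1% = 3.7480%
α = actual − benchmark = 2.39% − 3.7480% = -1.36%

-1.36%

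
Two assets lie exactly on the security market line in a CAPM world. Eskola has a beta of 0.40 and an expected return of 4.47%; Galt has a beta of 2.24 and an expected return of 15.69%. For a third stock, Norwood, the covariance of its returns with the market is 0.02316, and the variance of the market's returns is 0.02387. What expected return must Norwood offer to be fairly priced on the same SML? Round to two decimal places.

MRP = (15.69% − 4.47%) / (2.24 − 0.40) = 6.0978%
R_f = 4.47% − 0.40 × 6.0978% = 2.0309%
β_Norwood = Cov / Var(R_m) = 0.02316 / 0.02387 = 0.9703
E(R_Norwood) = R_f + β × MRP = 2.0309% + 0.9703 × 6.0978% = 7.95%

7.95%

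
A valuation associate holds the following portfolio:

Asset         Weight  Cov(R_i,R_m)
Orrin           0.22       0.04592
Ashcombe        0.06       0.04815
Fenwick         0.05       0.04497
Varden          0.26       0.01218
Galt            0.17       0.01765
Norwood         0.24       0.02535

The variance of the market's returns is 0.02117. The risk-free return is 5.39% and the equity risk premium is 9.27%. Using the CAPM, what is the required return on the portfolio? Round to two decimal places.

β_Orrin = 0.04592 / 0.02117 = 2.1691
β_Ashcombe = 0.04815 / 0.02117 = 2.2744
β_Fenwick = 0.04497 / 0.02117 = 2.1242
β_Varden = 0.01218 / 0.02117 = 0.5753
β_Galt = 0.01765 / 0.02117 = 0.8337
β_Norwood = 0.02535 / 0.02117 = 1.1974
β_P = Σ w_i β_i = 0.22×2.1691 + 0.06×2.2744 + 0.05×2.1242 + 0.26×0.5753 + 0.17×0.8337 + 0.24×1.1974 = 1.2986
E(R_P) = R_f + β_P × MRP = 5.39% + 1.2986 × 9.27% = 17.43%

17.43%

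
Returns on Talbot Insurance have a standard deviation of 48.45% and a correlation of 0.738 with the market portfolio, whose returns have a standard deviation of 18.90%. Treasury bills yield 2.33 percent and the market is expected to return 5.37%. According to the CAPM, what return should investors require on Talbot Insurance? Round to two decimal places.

8.08%

β = ρ × σ_i / σ_m = 0.738 × 48.45% / 18.90% = 1.8919
MRP = 5.37% − 2.33% = 3.04%
E(R) = 2.33% + 1.8919 × 3.04% = 8.08%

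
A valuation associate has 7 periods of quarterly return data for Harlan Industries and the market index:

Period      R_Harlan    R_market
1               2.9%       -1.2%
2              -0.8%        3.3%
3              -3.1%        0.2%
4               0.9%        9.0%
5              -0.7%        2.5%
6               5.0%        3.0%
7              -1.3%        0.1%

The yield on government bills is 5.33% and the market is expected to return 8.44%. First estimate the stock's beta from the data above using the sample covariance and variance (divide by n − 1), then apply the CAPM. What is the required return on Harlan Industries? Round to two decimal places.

5.67%

Mean R_i = (2.9 − 0.8 − 3.1 + 0.9 − 0.7 + 5.0 − 1.3) / 7 = 0.4143%
Mean R_m = (-1.2 + 3.3 + 0.2 + 9.0 + 2.5 + 3.0 + 0.1) / 7 = 2.4143%
Σ(R_i − R̄_i)(R_m − R̄_m) = 7.4786  ⇒  Cov = 7.4786 / 6 = 1.2464
Σ(R_m − R̄_m)² = 67.8286  ⇒  Var(R_m) = 67.8286 / 6 = 11.3048
β = Cov / Var(R_m) = 1.2464 / 11.3048 = 0.1103
MRP = 8.44% − 5.33% = 3.11%
E(R) = R_f + β × MRP = 5.33% + 0.1103 × 3.11% = 5.67%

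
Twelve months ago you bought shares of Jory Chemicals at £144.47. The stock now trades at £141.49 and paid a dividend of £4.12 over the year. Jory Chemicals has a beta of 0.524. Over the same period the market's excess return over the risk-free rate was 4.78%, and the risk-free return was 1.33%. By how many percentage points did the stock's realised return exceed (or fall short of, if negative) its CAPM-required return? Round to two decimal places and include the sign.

Realised HPR = (P1 + D1 − P0) / P0 = (141.49 + 4.12 − 144.47) / 144.47 = 1.14 / 144.47 = 0.7891%
CAPM required = R_f + β·MRP = 1.33% + 0.524 × 4.78% = 3.83472%
α = realised − required = 0.7891% − 3.83472% = -3.05%

-3.05%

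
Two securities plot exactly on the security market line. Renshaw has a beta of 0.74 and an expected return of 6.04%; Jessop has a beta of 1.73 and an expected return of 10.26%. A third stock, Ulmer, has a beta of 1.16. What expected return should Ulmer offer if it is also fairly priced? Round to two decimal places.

MRP (SML slope) = (10.26% − 6.04%) / (1.73 − 0.74) = 4.22% / 0.99 = 4.2626%
R_f (intercept) = 6.04% − 0.74 × 4.2626% = 2.8857%
E(R_Ulmer) = R_f + β × MRP = 2.8857% + 1.16 × 4.2626% = 7.83%

7.83%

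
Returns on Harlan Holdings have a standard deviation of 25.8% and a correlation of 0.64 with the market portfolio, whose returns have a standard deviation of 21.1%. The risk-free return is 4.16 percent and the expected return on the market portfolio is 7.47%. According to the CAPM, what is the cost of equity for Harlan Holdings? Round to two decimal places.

β = ρ × σ_i / σ_m = 0.64 × 25.8% / 21.1% = 0.7826
MRP = 7.47% − 4.16% = 3.31%
E(R) = 4.16% + 0.7826 × 3.31% = 6.75%

6.75%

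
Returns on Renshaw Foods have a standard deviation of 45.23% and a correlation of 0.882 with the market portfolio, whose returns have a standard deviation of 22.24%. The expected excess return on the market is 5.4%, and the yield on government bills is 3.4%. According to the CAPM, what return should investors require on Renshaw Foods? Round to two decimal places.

13.09%

β = ρ × σ_i / σ_m = 0.882 × 45.23% / 22.24% = 1.7937
E(R) = 3.4% + 1.7937 × 5.4% = 13.09%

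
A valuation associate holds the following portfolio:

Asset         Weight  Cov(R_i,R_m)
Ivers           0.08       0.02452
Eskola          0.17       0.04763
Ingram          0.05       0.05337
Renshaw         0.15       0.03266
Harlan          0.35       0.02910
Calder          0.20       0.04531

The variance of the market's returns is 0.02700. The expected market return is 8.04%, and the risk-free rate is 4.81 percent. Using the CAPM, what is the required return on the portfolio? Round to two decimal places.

β_Ivers = 0.02452 / 0.02700 = 0.9081
β_Eskola = 0.04763 / 0.02700 = 1.7641
β_Ingram = 0.05337 / 0.02700 = 1.9767
β_Renshaw = 0.03266 / 0.02700 = 1.2096
β_Harlan = 0.02910 / 0.02700 = 1.0778
β_Calder = 0.04531 / 0.02700 = 1.6781
β_P = Σ w_i β_i = 0.08×0.9081 + 0.17×1.7641 + 0.05×1.9767 + 0.15×1.2096 + 0.35×1.0778 + 0.20×1.6781 = 1.3657
MRP = 8.04% − 4.81% = 3.23%
E(R_P) = R_f + β_P × MRP = 4.81% + 1.3657 × 3.23% = 9.22%

9.22%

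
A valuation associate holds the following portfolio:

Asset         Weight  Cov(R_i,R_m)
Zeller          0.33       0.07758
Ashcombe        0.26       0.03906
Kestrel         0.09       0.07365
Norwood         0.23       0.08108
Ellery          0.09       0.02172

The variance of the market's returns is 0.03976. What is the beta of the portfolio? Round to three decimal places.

β_Zeller = 0.07758 / 0.03976 = 1.9512
β_Ashcombe = 0.03906 / 0.03976 = 0.9824
β_Kestrel = 0.07365 / 0.03976 = 1.8524
β_Norwood = 0.08108 / 0.03976 = 2.0392
β_Ellery = 0.02172 / 0.03976 = 0.5463
β_P = Σ w_i β_i = 0.33×1.9512 + 0.26×0.9824 + 0.09×1.8524 + 0.23×2.0392 + 0.09×0.5463 = 1.5842

1.584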